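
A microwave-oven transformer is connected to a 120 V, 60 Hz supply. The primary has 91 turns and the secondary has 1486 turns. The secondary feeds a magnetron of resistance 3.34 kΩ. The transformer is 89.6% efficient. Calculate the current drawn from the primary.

V_s = 120 × 1486/91 = 1959.6 V.
I_s = V_s/R = 1959.6/3340 = 0.58669 A.
P_out = V_s I_s = 1959.6 × 0.58669 = 1149.7 W.
P_in = P_out/η = 1149.7/0.896 = 1283.1 W.
I_p = P_in/V_p = 1283.1/120 = 10.7 A.

I_p ≈ 10.7 A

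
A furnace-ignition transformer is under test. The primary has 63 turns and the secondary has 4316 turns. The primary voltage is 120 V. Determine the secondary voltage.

V_s ≈ 8220 V

V_s/V_p = N_s/N_p, so V_s = 120 × 4316/63 = 8220 V.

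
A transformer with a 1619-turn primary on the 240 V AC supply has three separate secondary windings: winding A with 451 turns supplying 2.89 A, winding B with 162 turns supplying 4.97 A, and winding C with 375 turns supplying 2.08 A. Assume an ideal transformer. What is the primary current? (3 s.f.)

I_p ≈ 1.78 A

V_A = 240 × 451/1619 = 66.856 V; V_B = 240 × 162/1619 = 24.015 V; V_C = 240 × 375/1619 = 55.590 V.
P_out = V_A I_A + V_B I_B + V_C I_C = 66.856×2.89 + 24.015×4.97 + 55.590×2.08 = 193.21 + 119.35 + 115.63 = 428.19 W.
Ideal ⇒ P_in = P_out, so I_p = P_out/V_p = 428.19/240 = 1.78 A.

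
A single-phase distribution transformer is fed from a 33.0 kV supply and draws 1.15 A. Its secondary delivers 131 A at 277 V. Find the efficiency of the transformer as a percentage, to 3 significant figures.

P_in = 33000 × 1.15 = 37950.0 W.
P_out = 277 × 131 = 36287.0 W.
η = P_out/P_in = 36287.0/37950.0 = 0.956.

η ≈ 95.6%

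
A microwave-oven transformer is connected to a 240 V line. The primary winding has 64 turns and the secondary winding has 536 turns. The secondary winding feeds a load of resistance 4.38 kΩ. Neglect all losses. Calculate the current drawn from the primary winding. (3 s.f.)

V_s = V_p × N_s/N_p = 240 × 536/64 = 2010.0 V.
I_s = V_s/R = 2010.0/4380 = 0.45890 A.
For an ideal transformer I_p N_p = I_s N_s, so I_p = 0.45890 × 536/64 = 3.84 A.

I_p ≈ 3.84 A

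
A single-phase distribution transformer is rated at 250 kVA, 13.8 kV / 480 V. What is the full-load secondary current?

I_s ≈ 521 A

I_s = S/V_s = 250000/480 = 521 A.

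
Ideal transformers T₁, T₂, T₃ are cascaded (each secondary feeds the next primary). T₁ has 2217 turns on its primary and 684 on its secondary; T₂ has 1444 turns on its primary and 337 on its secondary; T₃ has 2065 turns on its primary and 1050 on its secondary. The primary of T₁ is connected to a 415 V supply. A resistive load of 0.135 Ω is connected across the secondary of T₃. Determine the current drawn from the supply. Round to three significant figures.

After T₁: V = 415.00 × 684/2217 = 128.04 V.
After T₂: V = 128.04 × 337/1444 = 29.881 V.
After T₃: V = 29.881 × 1050/2065 = 15.194 V.
I_load = 15.194/0.135 = 112.55 A, so P_out = 15.194 × 112.55 = 1710.0 W.
All ideal ⇒ P_in = P_out, so I_supply = 1710.0/415 = 4.12 A.

I_supply ≈ 4.12 A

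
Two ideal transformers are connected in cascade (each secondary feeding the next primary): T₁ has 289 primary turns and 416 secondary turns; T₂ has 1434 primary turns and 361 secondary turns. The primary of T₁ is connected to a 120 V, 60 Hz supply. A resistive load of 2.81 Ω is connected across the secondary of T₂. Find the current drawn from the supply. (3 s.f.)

Secondary of T₁: V = 120.00 × 416/289 = 172.73 V.
Secondary of T₂: V = 172.73 × 361/1434 = 43.485 V.
I_load = 43.485/2.81 = 15.475 A, so P_out = 43.485 × 15.475 = 672.92 W.
All ideal ⇒ P_in = P_out, so I_supply = 672.92/120 = 5.61 A.

I_supply ≈ 5.61 A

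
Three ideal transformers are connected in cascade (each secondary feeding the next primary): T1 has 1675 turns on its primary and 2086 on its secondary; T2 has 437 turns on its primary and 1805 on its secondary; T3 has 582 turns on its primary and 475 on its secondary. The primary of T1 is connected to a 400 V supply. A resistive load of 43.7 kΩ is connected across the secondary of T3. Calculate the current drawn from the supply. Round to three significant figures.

Secondary of T1: V = 400.00 × 2086/1675 = 498.15 V.
Secondary of T2: V = 498.15 × 1805/437 = 2057.6 V.
Secondary of T3: V = 2057.6 × 475/582 = 1679.3 V.
I_load = 1679.3/43700 = 0.038428 A, so P_out = 1679.3 × 0.038428 = 64.531 W.
All ideal ⇒ P_in = P_out, so I_supply = 64.531/400 = 0.161 A.

I_supply ≈ 0.161 A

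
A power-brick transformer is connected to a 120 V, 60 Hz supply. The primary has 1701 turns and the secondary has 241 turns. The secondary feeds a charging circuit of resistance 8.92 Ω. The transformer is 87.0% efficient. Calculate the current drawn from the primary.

V_s = 120 × 241/1701 = 17.002 V.
I_s = V_s/R = 17.002/8.92 = 1.9060 A.
P_out = V_s I_s = 17.002 × 1.9060 = 32.406 W.
P_in = P_out/η = 32.406/0.870 = 37.248 W.
I_p = P_in/V_p = 37.248/120 = 0.310 A.

I_p ≈ 0.310 A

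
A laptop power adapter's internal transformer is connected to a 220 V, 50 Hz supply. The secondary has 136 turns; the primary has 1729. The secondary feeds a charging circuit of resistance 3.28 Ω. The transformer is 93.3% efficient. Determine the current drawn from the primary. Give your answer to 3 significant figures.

V_s = 220 × 136/1729 = 17.305 V.
I_s = V_s/R = 17.305/3.28 = 5.2759 A.
P_out = V_s I_s = 17.305 × 5.2759 = 91.298 W.
P_in = P_out/η = 91.298/0.933 = 97.854 W.
I_p = P_in/V_p = 97.854/220 = 0.445 A.

I_p ≈ 0.445 A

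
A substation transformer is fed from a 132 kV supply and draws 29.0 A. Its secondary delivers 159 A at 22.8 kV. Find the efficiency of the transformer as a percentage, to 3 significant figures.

P_in = 132000 × 29.0 = 3.82800×10^6 W.
P_out = 22800 × 159 = 3.62520×10^6 W.
η = P_out/P_in = 3.62520×10^6/(3.82800×10^6) = 0.947.

η ≈ 94.7%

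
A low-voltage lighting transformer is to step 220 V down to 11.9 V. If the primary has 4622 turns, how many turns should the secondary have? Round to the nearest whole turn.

N_s = 250 turns

N_s/N_p = V_s/V_p, so N_s = 4622 × 11.9/220 = 250.0 ≈ 250 turns.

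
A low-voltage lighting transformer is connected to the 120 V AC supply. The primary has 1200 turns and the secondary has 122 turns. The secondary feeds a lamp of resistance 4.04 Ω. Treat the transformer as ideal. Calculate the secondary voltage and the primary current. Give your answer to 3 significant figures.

V_s ≈ 12.2 V, I_p ≈ 0.307 A

V_s = V_p × N_s/N_p = 120 × 122/1200 = 12.200 V.
I_s = V_s/R = 12.200/4.04 = 3.0198 A.
I_p = I_s × N_s/N_p = 3.0198 × 122/1200 = 0.307 A.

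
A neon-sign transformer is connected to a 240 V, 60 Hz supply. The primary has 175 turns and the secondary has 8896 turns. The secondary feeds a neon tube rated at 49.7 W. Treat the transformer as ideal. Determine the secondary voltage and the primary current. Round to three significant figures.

V_s ≈ 12200 V, I_p ≈ 0.207 A

V_s = V_p × N_s/N_p = 240 × 8896/175 = 12200 V.
I_s = P/V_s = 49.7/12200 = 0.0040737 A.
I_p = I_s × N_s/N_p = 0.0040737 × 8896/175 = 0.207 A.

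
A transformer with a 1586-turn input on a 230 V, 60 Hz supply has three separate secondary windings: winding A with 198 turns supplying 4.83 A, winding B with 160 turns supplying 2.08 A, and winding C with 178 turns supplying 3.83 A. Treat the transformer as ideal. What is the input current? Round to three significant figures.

V_A = 230 × 198/1586 = 28.714 V; V_B = 230 × 160/1586 = 23.203 V; V_C = 230 × 178/1586 = 25.813 V.
P_out = V_A I_A + V_B I_B + V_C I_C = 28.714×4.83 + 23.203×2.08 + 25.813×3.83 = 138.69 + 48.262 + 98.865 = 285.81 W.
Ideal ⇒ P_in = P_out, so I_in = P_out/V_in = 285.81/230 = 1.24 A.

I_in ≈ 1.24 A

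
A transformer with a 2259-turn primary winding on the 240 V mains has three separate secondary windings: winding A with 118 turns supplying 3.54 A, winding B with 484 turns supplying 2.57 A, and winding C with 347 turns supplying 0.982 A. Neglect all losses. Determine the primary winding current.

I_p ≈ 0.886 A

V_A = 240 × 118/2259 = 12.537 V; V_B = 240 × 484/2259 = 51.421 V; V_C = 240 × 347/2259 = 36.866 V.
P_out = V_A I_A + V_B I_B + V_C I_C = 12.537×3.54 + 51.421×2.57 + 36.866×0.982 = 44.379 + 132.15 + 36.202 = 212.73 W.
Ideal ⇒ P_in = P_out, so I_p = P_out/V_p = 212.73/240 = 0.886 A.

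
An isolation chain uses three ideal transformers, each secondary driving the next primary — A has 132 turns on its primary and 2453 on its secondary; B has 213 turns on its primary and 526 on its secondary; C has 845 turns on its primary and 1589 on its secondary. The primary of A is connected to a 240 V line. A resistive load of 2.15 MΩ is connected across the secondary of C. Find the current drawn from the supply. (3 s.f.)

I_supply ≈ 0.831 A

Secondary of A: V = 240.00 × 2453/132 = 4460.0 V.
Secondary of B: V = 4460.0 × 526/213 = 11014 V.
Secondary of C: V = 11014 × 1589/845 = 20711 V.
I_load = 20711/(2.15×10^6) = 0.0096332 A, so P_out = 20711 × 0.0096332 = 199.52 W.
All ideal ⇒ P_in = P_out, so I_supply = 199.52/240 = 0.831 A.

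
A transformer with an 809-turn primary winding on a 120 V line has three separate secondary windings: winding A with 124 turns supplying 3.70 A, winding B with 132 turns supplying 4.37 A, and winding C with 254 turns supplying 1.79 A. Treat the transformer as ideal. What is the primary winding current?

I_p ≈ 1.84 A

V_A = 120 × 124/809 = 18.393 V; V_B = 120 × 132/809 = 19.580 V; V_C = 120 × 254/809 = 37.676 V.
P_out = V_A I_A + V_B I_B + V_C I_C = 18.393×3.70 + 19.580×4.37 + 37.676×1.79 = 68.054 + 85.563 + 67.440 = 221.06 W.
Ideal ⇒ P_in = P_out, so I_p = P_out/V_p = 221.06/120 = 1.84 A.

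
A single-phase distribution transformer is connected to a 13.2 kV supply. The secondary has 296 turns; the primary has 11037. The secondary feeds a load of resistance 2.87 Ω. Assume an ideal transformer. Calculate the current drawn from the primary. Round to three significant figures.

V_s = V_p × N_s/N_p = 13200 × 296/11037 = 354.01 V.
I_s = V_s/R = 354.01/2.87 = 123.35 A.
For an ideal transformer I_p N_p = I_s N_s, so I_p = 123.35 × 296/11037 = 3.31 A.

I_p ≈ 3.31 A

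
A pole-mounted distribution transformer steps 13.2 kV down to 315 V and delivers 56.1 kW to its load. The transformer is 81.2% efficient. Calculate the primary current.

P_in = P_out/η = 56100/0.812 = 69089 W.
I_p = P_in/V_p = 69089/13200 = 5.23 A.

I_p ≈ 5.23 A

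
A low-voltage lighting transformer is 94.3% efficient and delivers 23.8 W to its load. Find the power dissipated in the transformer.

P_in = P_out/η = 23.8/0.943 = 25.2386 W.
P_loss = P_in − P_out = 25.2386 − 23.8 = 1.44 W.

P_loss ≈ 1.44 W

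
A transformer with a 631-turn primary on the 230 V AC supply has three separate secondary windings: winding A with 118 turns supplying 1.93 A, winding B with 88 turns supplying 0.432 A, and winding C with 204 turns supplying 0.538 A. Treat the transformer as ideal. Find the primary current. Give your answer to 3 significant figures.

V_A = 230 × 118/631 = 43.011 V; V_B = 230 × 88/631 = 32.076 V; V_C = 230 × 204/631 = 74.358 V.
P_out = V_A I_A + V_B I_B + V_C I_C = 43.011×1.93 + 32.076×0.432 + 74.358×0.538 = 83.011 + 13.857 + 40.005 = 136.87 W.
Ideal ⇒ P_in = P_out, so I_p = P_out/V_p = 136.87/230 = 0.595 A.

I_p ≈ 0.595 A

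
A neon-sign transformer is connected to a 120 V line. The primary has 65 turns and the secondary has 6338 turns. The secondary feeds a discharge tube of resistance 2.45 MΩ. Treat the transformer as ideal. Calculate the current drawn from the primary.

V_s = V_p × N_s/N_p = 120 × 6338/65 = 11701 V.
I_s = V_s/R = 11701/(2.45×10^6) = 0.0047759 A.
For an ideal transformer I_p N_p = I_s N_s, so I_p = 0.0047759 × 6338/65 = 0.466 A.

I_p ≈ 0.466 A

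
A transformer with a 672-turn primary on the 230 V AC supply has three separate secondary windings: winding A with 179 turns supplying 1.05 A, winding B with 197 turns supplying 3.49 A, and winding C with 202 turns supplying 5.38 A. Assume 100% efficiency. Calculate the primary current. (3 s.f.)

I_p ≈ 2.92 A

V_A = 230 × 179/672 = 61.265 V; V_B = 230 × 197/672 = 67.426 V; V_C = 230 × 202/672 = 69.137 V.
P_out = V_A I_A + V_B I_B + V_C I_C = 61.265×1.05 + 67.426×3.49 + 69.137×5.38 = 64.328 + 235.32 + 371.96 = 671.60 W.
Ideal ⇒ P_in = P_out, so I_p = P_out/V_p = 671.60/230 = 2.92 A.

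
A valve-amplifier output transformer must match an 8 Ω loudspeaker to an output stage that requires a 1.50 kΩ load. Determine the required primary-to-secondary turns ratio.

Z_p/Z_s = (N_p/N_s)², so N_p/N_s = √(1500/8) = √188 = 13.7.

N_p/N_s ≈ 13.7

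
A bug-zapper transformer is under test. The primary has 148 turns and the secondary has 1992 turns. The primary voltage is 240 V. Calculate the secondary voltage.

V_s/V_p = N_s/N_p, so V_s = 240 × 1992/148 = 3230 V.

V_s ≈ 3230 V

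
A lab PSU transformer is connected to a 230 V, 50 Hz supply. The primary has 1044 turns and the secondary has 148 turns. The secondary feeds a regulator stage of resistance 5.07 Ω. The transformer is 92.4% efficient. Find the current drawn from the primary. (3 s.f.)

V_s = 230 × 148/1044 = 32.605 V.
I_s = V_s/R = 32.605/5.07 = 6.4310 A.
P_out = V_s I_s = 32.605 × 6.4310 = 209.69 W.
P_in = P_out/η = 209.69/0.924 = 226.93 W.
I_p = P_in/V_p = 226.93/230 = 0.987 A.

I_p ≈ 0.987 A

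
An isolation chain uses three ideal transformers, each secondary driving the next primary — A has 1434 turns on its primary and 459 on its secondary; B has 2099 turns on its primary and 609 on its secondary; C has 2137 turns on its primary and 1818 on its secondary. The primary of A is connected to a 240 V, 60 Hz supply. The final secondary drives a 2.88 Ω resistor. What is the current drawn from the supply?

I_supply ≈ 0.520 A

Secondary of A: V = 240.00 × 459/1434 = 76.820 V.
Secondary of B: V = 76.820 × 609/2099 = 22.288 V.
Secondary of C: V = 22.288 × 1818/2137 = 18.961 V.
I_load = 18.961/2.88 = 6.5838 A, so P_out = 18.961 × 6.5838 = 124.84 W.
All ideal ⇒ P_in = P_out, so I_supply = 124.84/240 = 0.520 A.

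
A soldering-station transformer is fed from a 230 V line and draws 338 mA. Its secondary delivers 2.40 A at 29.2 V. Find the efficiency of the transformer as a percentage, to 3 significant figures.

η ≈ 90.1%

P_in = 230 × 0.338 = 77.7400 W.
P_out = 29.2 × 2.40 = 70.0800 W.
η = P_out/P_in = 70.0800/77.7400 = 0.901.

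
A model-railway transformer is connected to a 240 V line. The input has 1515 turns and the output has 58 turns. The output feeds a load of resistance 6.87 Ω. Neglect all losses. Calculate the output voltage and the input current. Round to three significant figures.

V_out = V_in × N_out/N_in = 240 × 58/1515 = 9.1881 V.
I_out = V_out/R = 9.1881/6.87 = 1.3374 A.
I_in = I_out × N_out/N_in = 1.3374 × 58/1515 = 0.0512 A.

V_out ≈ 9.19 V, I_in ≈ 0.0512 A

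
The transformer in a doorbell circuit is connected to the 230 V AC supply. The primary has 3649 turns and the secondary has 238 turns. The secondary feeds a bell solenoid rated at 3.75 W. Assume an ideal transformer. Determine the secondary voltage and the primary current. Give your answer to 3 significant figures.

V_s ≈ 15.0 V, I_p ≈ 0.0163 A

V_s = V_p × N_s/N_p = 230 × 238/3649 = 15.001 V.
I_s = P/V_s = 3.75/15.001 = 0.24998 A.
I_p = I_s × N_s/N_p = 0.24998 × 238/3649 = 0.0163 A.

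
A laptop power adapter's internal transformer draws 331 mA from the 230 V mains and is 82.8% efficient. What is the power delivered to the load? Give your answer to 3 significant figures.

P_in = V_p I_p = 230 × 0.331 = 76.130 W.
P_out = η P_in = 0.828 × 76.130 = 63.0 W.

P_out ≈ 63.0 W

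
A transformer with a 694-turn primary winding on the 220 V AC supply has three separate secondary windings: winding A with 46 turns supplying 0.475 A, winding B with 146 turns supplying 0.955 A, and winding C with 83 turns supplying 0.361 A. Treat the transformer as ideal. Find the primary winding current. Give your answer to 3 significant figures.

V_A = 220 × 46/694 = 14.582 V; V_B = 220 × 146/694 = 46.282 V; V_C = 220 × 83/694 = 26.311 V.
P_out = V_A I_A + V_B I_B + V_C I_C = 14.582×0.475 + 46.282×0.955 + 26.311×0.361 = 6.9265 + 44.200 + 9.4984 = 60.625 W.
Ideal ⇒ P_in = P_out, so I_p = P_out/V_p = 60.625/220 = 0.276 A.

I_p ≈ 0.276 A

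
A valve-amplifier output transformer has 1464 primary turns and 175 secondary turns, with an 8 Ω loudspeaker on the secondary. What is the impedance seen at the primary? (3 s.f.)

Z_p ≈ 560 Ω

Z_p = (N_p/N_s)² × Z_s = (1464/175)² × 8 = 560 Ω.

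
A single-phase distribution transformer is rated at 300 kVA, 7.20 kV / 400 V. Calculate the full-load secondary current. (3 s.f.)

I_s ≈ 750 A

I_s = S/V_s = 300000/400 = 750 A.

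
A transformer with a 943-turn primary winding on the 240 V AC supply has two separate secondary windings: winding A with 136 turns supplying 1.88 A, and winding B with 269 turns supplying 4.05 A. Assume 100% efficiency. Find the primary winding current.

V_A = 240 × 136/943 = 34.613 V; V_B = 240 × 269/943 = 68.462 V.
P_out = V_A I_A + V_B I_B = 34.613×1.88 + 68.462×4.05 = 65.072 + 277.27 = 342.34 W.
Ideal ⇒ P_in = P_out, so I_p = P_out/V_p = 342.34/240 = 1.43 A.

I_p ≈ 1.43 A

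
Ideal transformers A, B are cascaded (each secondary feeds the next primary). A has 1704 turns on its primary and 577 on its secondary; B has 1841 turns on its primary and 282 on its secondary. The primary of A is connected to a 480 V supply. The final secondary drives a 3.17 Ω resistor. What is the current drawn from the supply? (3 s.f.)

I_supply ≈ 0.407 A

Secondary of A: V = 480.00 × 577/1704 = 162.54 V.
Secondary of B: V = 162.54 × 282/1841 = 24.897 V.
I_load = 24.897/3.17 = 7.8539 A, so P_out = 24.897 × 7.8539 = 195.54 W.
All ideal ⇒ P_in = P_out, so I_supply = 195.54/480 = 0.407 A.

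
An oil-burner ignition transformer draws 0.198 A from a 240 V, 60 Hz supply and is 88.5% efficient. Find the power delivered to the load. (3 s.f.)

P_out ≈ 42.1 W

P_in = V_p I_p = 240 × 0.198 = 47.520 W.
P_out = η P_in = 0.885 × 47.520 = 42.1 W.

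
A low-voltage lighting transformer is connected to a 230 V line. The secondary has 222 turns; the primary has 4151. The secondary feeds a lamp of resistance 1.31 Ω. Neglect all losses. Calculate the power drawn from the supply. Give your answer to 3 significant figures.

P ≈ 116 W

V_s = V_p × N_s/N_p = 230 × 222/4151 = 12.301 V.
I_s = V_s/R = 12.301/1.31 = 9.3898 A.
I_p = I_s × N_s/N_p = 9.3898 × 222/4151 = 0.50218 A.
P = V_p I_p = 230 × 0.50218 = 116 W.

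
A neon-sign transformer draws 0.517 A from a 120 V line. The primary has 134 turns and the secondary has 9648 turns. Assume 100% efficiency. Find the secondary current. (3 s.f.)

I_s ≈ 0.00718 A

I_s/I_p = N_p/N_s, so I_s = 0.517 × 134/9648 = 0.00718 A.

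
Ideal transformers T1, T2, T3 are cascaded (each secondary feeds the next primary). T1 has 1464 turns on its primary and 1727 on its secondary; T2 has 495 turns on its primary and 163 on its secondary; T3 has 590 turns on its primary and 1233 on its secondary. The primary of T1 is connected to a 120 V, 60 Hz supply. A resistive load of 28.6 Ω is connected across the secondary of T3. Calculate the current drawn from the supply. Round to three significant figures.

Secondary of T1: V = 120.00 × 1727/1464 = 141.56 V.
Secondary of T2: V = 141.56 × 163/495 = 46.614 V.
Secondary of T3: V = 46.614 × 1233/590 = 97.415 V.
I_load = 97.415/28.6 = 3.4061 A, so P_out = 97.415 × 3.4061 = 331.81 W.
All ideal ⇒ P_in = P_out, so I_supply = 331.81/120 = 2.77 A.

I_supply ≈ 2.77 A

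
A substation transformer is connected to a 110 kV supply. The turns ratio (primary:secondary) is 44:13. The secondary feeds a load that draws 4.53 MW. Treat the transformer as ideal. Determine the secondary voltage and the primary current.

V_s ≈ 32500 V, I_p ≈ 41.2 A

V_s = V_p × N_s/N_p = 110000 × 13/44 = 32500 V.
I_s = P/V_s = 4.53×10^6/32500 = 139.38 A.
I_p = I_s × N_s/N_p = 139.38 × 13/44 = 41.2 A.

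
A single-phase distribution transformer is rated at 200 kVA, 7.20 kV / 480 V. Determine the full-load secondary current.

I_s = S/V_s = 200000/480 = 417 A.

I_s ≈ 417 A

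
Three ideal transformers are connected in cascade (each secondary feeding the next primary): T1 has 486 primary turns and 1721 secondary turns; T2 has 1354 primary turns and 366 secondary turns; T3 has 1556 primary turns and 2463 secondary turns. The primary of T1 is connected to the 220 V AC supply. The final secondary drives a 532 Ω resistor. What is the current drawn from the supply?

I_supply ≈ 0.949 A

Secondary of T1: V = 220.00 × 1721/486 = 779.05 V.
Secondary of T2: V = 779.05 × 366/1354 = 210.59 V.
Secondary of T3: V = 210.59 × 2463/1556 = 333.34 V.
I_load = 333.34/532 = 0.62657 A, so P_out = 333.34 × 0.62657 = 208.86 W.
All ideal ⇒ P_in = P_out, so I_supply = 208.86/220 = 0.949 A.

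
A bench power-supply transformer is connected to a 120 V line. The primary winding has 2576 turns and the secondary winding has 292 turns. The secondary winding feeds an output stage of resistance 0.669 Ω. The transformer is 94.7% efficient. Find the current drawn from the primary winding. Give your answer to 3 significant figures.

I_p ≈ 2.43 A

V_s = 120 × 292/2576 = 13.602 V.
I_s = V_s/R = 13.602/0.669 = 20.333 A.
P_out = V_s I_s = 13.602 × 20.333 = 276.57 W.
P_in = P_out/η = 276.57/0.947 = 292.05 W.
I_p = P_in/V_p = 292.05/120 = 2.43 A.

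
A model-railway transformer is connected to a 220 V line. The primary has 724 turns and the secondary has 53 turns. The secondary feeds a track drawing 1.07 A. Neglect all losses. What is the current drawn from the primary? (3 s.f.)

For an ideal transformer I_p N_p = I_s N_s, so I_p = 1.07 × 53/724 = 0.0783 A.

I_p ≈ 0.0783 A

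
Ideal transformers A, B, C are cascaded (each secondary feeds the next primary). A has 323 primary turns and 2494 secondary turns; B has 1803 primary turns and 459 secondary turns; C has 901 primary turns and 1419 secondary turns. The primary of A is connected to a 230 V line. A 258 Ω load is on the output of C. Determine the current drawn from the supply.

I_supply ≈ 8.54 A

Secondary of A: V = 230.00 × 2494/323 = 1775.9 V.
Secondary of B: V = 1775.9 × 459/1803 = 452.10 V.
Secondary of C: V = 452.10 × 1419/901 = 712.03 V.
I_load = 712.03/258 = 2.7598 A, so P_out = 712.03 × 2.7598 = 1965.0 W.
All ideal ⇒ P_in = P_out, so I_supply = 1965.0/230 = 8.54 A.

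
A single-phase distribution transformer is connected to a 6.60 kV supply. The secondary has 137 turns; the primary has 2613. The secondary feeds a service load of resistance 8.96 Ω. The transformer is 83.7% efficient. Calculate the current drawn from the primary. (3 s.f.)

V_s = 6600 × 137/2613 = 346.04 V.
I_s = V_s/R = 346.04/8.96 = 38.620 A.
P_out = V_s I_s = 346.04 × 38.620 = 13364 W.
P_in = P_out/η = 13364/0.837 = 15967 W.
I_p = P_in/V_p = 15967/6600 = 2.42 A.

I_p ≈ 2.42 A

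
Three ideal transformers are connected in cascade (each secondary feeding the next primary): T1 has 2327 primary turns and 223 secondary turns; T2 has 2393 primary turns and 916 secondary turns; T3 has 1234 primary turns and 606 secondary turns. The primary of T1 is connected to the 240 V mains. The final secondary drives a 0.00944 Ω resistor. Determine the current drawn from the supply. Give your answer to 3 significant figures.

After T1: V = 240.00 × 223/2327 = 23.000 V.
After T2: V = 23.000 × 916/2393 = 8.8038 V.
After T3: V = 8.8038 × 606/1234 = 4.3234 V.
I_load = 4.3234/0.00944 = 457.99 A, so P_out = 4.3234 × 457.99 = 1980.1 W.
All ideal ⇒ P_in = P_out, so I_supply = 1980.1/240 = 8.25 A.

I_supply ≈ 8.25 A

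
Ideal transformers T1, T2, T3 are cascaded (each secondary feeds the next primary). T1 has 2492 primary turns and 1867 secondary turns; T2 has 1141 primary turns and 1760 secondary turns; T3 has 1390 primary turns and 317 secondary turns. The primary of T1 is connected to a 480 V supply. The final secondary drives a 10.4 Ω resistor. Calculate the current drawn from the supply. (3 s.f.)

I_supply ≈ 3.21 A

Secondary of T1: V = 480.00 × 1867/2492 = 359.61 V.
Secondary of T2: V = 359.61 × 1760/1141 = 554.71 V.
Secondary of T3: V = 554.71 × 317/1390 = 126.51 V.
I_load = 126.51/10.4 = 12.164 A, so P_out = 126.51 × 12.164 = 1538.8 W.
All ideal ⇒ P_in = P_out, so I_supply = 1538.8/480 = 3.21 A.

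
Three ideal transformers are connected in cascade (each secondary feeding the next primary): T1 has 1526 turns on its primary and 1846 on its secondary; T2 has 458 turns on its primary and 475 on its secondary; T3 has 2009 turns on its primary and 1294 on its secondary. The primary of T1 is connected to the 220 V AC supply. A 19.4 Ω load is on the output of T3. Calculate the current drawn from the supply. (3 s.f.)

After T1: V = 220.00 × 1846/1526 = 266.13 V.
After T2: V = 266.13 × 475/458 = 276.01 V.
After T3: V = 276.01 × 1294/2009 = 177.78 V.
I_load = 177.78/19.4 = 9.1639 A, so P_out = 177.78 × 9.1639 = 1629.2 W.
All ideal ⇒ P_in = P_out, so I_supply = 1629.2/220 = 7.41 A.

I_supply ≈ 7.41 A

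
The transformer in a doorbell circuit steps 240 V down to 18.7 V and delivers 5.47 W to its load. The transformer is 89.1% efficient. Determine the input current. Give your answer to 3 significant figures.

P_in = P_out/η = 5.47/0.891 = 6.1392 W.
I_in = P_in/V_in = 6.1392/240 = 0.0256 A.

I_in ≈ 0.0256 A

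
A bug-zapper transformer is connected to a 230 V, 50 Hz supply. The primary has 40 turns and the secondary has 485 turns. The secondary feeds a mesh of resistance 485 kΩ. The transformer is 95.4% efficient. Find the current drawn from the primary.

V_s = 230 × 485/40 = 2788.8 V.
I_s = V_s/R = 2788.8/485000 = 0.0057500 A.
P_out = V_s I_s = 2788.8 × 0.0057500 = 16.035 W.
P_in = P_out/η = 16.035/0.954 = 16.809 W.
I_p = P_in/V_p = 16.809/230 = 0.0731 A.

I_p ≈ 0.0731 A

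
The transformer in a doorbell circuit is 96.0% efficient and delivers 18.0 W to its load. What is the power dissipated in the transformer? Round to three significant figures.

P_in = P_out/η = 18.0/0.960 = 18.7500 W.
P_loss = P_in − P_out = 18.7500 − 18.0 = 0.750 W.

P_loss ≈ 0.750 W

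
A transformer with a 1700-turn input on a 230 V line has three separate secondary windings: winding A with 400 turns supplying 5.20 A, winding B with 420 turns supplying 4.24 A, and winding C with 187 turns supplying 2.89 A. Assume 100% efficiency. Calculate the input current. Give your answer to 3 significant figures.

V_A = 230 × 400/1700 = 54.118 V; V_B = 230 × 420/1700 = 56.824 V; V_C = 230 × 187/1700 = 25.300 V.
P_out = V_A I_A + V_B I_B + V_C I_C = 54.118×5.20 + 56.824×4.24 + 25.300×2.89 = 281.41 + 240.93 + 73.117 = 595.46 W.
Ideal ⇒ P_in = P_out, so I_in = P_out/V_in = 595.46/230 = 2.59 A.

I_in ≈ 2.59 A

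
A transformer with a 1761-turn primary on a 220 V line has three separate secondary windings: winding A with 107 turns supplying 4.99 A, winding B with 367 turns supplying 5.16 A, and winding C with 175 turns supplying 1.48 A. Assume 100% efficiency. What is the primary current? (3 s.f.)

I_p ≈ 1.53 A

V_A = 220 × 107/1761 = 13.367 V; V_B = 220 × 367/1761 = 45.849 V; V_C = 220 × 175/1761 = 21.863 V.
P_out = V_A I_A + V_B I_B + V_C I_C = 13.367×4.99 + 45.849×5.16 + 21.863×1.48 = 66.703 + 236.58 + 32.357 = 335.64 W.
Ideal ⇒ P_in = P_out, so I_p = P_out/V_p = 335.64/220 = 1.53 A.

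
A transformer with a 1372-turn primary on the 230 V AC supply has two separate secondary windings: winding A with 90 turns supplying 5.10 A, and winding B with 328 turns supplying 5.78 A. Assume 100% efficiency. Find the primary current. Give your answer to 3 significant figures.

V_A = 230 × 90/1372 = 15.087 V; V_B = 230 × 328/1372 = 54.985 V.
P_out = V_A I_A + V_B I_B = 15.087×5.10 + 54.985×5.78 = 76.946 + 317.82 = 394.76 W.
Ideal ⇒ P_in = P_out, so I_p = P_out/V_p = 394.76/230 = 1.72 A.

I_p ≈ 1.72 A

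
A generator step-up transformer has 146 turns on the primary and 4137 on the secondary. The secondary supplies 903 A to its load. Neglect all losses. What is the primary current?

I_p ≈ 25600 A

For an ideal transformer I_p/I_s = N_s/N_p, so I_p = 903 × 4137/146 = 25600 A.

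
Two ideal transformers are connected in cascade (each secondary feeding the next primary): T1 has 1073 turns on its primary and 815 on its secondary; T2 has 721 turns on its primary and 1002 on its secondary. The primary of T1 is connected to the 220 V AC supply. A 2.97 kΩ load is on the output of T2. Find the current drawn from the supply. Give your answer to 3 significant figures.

I_supply ≈ 0.0825 A

Secondary of T1: V = 220.00 × 815/1073 = 167.10 V.
Secondary of T2: V = 167.10 × 1002/721 = 232.23 V.
I_load = 232.23/2970 = 0.078191 A, so P_out = 232.23 × 0.078191 = 18.158 W.
All ideal ⇒ P_in = P_out, so I_supply = 18.158/220 = 0.0825 A.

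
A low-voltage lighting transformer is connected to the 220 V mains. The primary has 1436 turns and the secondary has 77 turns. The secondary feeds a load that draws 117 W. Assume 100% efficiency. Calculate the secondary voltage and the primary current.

V_s = V_p × N_s/N_p = 220 × 77/1436 = 11.797 V.
I_s = P/V_s = 117/11.797 = 9.9181 A.
I_p = I_s × N_s/N_p = 9.9181 × 77/1436 = 0.532 A.

V_s ≈ 11.8 V, I_p ≈ 0.532 A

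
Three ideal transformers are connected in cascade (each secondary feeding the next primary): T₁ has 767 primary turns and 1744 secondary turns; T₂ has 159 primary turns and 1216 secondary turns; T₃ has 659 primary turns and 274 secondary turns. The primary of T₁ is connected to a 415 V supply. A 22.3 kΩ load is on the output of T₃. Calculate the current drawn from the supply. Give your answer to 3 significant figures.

Secondary of T₁: V = 415.00 × 1744/767 = 943.62 V.
Secondary of T₂: V = 943.62 × 1216/159 = 7216.7 V.
Secondary of T₃: V = 7216.7 × 274/659 = 3000.5 V.
I_load = 3000.5/22300 = 0.13455 A, so P_out = 3000.5 × 0.13455 = 403.74 W.
All ideal ⇒ P_in = P_out, so I_supply = 403.74/415 = 0.973 A.

I_supply ≈ 0.973 A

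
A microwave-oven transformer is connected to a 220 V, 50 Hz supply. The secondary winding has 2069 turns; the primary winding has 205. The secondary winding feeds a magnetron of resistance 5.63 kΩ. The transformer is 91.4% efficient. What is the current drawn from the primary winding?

V_s = 220 × 2069/205 = 2220.4 V.
I_s = V_s/R = 2220.4/5630 = 0.39439 A.
P_out = V_s I_s = 2220.4 × 0.39439 = 875.69 W.
P_in = P_out/η = 875.69/0.914 = 958.08 W.
I_p = P_in/V_p = 958.08/220 = 4.35 A.

I_p ≈ 4.35 A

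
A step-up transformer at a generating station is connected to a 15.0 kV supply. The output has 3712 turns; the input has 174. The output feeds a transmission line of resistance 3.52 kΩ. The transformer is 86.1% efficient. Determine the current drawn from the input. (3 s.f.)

I_in ≈ 2250 A

V_out = 15000 × 3712/174 = 320000 V.
I_out = V_out/R = 320000/3520 = 90.909 A.
P_out = V_out I_out = 320000 × 90.909 = 2.9091×10^7 W.
P_in = P_out/η = 2.9091×10^7/0.861 = 3.3787×10^7 W.
I_in = P_in/V_in = 3.3787×10^7/15000 = 2250 A.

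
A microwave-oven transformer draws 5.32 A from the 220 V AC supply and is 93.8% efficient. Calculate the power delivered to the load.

P_out ≈ 1100 W

P_in = V_p I_p = 220 × 5.32 = 1170.4 W.
P_out = η P_in = 0.938 × 1170.4 = 1100 W.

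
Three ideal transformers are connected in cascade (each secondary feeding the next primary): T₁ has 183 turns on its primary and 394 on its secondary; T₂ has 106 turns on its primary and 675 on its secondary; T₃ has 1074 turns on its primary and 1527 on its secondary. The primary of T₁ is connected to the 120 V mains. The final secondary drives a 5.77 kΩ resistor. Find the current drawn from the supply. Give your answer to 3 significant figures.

Secondary of T₁: V = 120.00 × 394/183 = 258.36 V.
Secondary of T₂: V = 258.36 × 675/106 = 1645.2 V.
Secondary of T₃: V = 1645.2 × 1527/1074 = 2339.2 V.
I_load = 2339.2/5770 = 0.40540 A, so P_out = 2339.2 × 0.40540 = 948.29 W.
All ideal ⇒ P_in = P_out, so I_supply = 948.29/120 = 7.90 A.

I_supply ≈ 7.90 A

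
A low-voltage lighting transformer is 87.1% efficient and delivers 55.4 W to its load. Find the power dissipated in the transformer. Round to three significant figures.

P_loss ≈ 8.21 W

P_in = P_out/η = 55.4/0.871 = 63.6051 W.
P_loss = P_in − P_out = 63.6051 − 55.4 = 8.21 W.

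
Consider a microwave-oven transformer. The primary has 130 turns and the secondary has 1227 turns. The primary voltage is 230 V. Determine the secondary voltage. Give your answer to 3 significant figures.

V_s/V_p = N_s/N_p, so V_s = 230 × 1227/130 = 2170 V.

V_s ≈ 2170 V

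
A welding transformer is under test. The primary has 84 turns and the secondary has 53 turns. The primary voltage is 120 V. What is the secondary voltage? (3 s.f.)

V_s/V_p = N_s/N_p, so V_s = 120 × 53/84 = 75.7 V.

V_s ≈ 75.7 V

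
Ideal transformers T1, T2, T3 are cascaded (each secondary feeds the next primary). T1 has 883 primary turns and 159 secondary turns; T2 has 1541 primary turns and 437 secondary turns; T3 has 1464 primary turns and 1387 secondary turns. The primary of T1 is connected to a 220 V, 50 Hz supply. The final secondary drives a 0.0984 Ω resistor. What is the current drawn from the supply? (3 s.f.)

Secondary of T1: V = 220.00 × 159/883 = 39.615 V.
Secondary of T2: V = 39.615 × 437/1541 = 11.234 V.
Secondary of T3: V = 11.234 × 1387/1464 = 10.643 V.
I_load = 10.643/0.0984 = 108.16 A, so P_out = 10.643 × 108.16 = 1151.2 W.
All ideal ⇒ P_in = P_out, so I_supply = 1151.2/220 = 5.23 A.

I_supply ≈ 5.23 A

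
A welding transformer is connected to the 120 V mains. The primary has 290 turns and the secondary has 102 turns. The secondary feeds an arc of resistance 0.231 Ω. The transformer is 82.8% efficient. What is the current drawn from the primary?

V_s = 120 × 102/290 = 42.207 V.
I_s = V_s/R = 42.207/0.231 = 182.71 A.
P_out = V_s I_s = 42.207 × 182.71 = 7711.8 W.
P_in = P_out/η = 7711.8/0.828 = 9313.7 W.
I_p = P_in/V_p = 9313.7/120 = 77.6 A.

I_p ≈ 77.6 A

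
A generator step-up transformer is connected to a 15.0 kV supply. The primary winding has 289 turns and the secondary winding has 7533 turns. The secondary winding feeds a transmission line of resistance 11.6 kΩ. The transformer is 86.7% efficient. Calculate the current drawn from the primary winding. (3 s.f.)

V_s = 15000 × 7533/289 = 390990 V.
I_s = V_s/R = 390990/11600 = 33.706 A.
P_out = V_s I_s = 390990 × 33.706 = 1.3178×10^7 W.
P_in = P_out/η = 1.3178×10^7/0.867 = 1.5200×10^7 W.
I_p = P_in/V_p = 1.5200×10^7/15000 = 1010 A.

I_p ≈ 1010 A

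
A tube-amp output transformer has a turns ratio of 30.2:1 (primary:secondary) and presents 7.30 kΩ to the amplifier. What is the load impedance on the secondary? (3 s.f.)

Z_s ≈ 8.00 Ω

Z_s = Z_p/(N_p/N_s)² = 7300/30.2² = 8.00 Ω.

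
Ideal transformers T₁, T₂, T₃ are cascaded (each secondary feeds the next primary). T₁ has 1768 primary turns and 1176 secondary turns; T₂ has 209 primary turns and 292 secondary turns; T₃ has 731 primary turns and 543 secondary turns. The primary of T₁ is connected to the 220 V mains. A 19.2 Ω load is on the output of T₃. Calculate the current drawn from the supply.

After T₁: V = 220.00 × 1176/1768 = 146.33 V.
After T₂: V = 146.33 × 292/209 = 204.45 V.
After T₃: V = 204.45 × 543/731 = 151.87 V.
I_load = 151.87/19.2 = 7.9098 A, so P_out = 151.87 × 7.9098 = 1201.2 W.
All ideal ⇒ P_in = P_out, so I_supply = 1201.2/220 = 5.46 A.

I_supply ≈ 5.46 A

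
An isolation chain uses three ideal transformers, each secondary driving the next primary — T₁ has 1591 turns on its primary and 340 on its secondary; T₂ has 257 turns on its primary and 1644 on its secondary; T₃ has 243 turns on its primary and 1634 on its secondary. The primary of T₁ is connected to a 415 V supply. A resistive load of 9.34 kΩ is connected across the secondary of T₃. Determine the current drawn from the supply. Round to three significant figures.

Secondary of T₁: V = 415.00 × 340/1591 = 88.686 V.
Secondary of T₂: V = 88.686 × 1644/257 = 567.32 V.
Secondary of T₃: V = 567.32 × 1634/243 = 3814.8 V.
I_load = 3814.8/9340 = 0.40844 A, so P_out = 3814.8 × 0.40844 = 1558.1 W.
All ideal ⇒ P_in = P_out, so I_supply = 1558.1/415 = 3.75 A.

I_supply ≈ 3.75 A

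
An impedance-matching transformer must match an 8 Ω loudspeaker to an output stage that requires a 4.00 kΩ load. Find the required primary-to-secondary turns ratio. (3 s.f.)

Z_p/Z_s = (N_p/N_s)², so N_p/N_s = √(4000/8) = √500 = 22.4.

N_p/N_s ≈ 22.4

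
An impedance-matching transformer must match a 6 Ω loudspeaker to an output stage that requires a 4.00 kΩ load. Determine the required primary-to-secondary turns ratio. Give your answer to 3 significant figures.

Z_p/Z_s = (N_p/N_s)², so N_p/N_s = √(4000/6) = √667 = 25.8.

N_p/N_s ≈ 25.8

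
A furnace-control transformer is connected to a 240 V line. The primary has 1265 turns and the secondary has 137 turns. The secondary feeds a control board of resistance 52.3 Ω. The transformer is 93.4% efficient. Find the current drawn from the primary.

I_p ≈ 0.0576 A

V_s = 240 × 137/1265 = 25.992 V.
I_s = V_s/R = 25.992/52.3 = 0.49698 A.
P_out = V_s I_s = 25.992 × 0.49698 = 12.918 W.
P_in = P_out/η = 12.918/0.934 = 13.830 W.
I_p = P_in/V_p = 13.830/240 = 0.0576 A.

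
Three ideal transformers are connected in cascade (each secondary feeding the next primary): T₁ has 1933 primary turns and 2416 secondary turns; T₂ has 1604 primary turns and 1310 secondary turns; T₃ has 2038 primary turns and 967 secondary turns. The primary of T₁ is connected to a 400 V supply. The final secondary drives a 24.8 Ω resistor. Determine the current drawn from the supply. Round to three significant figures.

Secondary of T₁: V = 400.00 × 2416/1933 = 499.95 V.
Secondary of T₂: V = 499.95 × 1310/1604 = 408.31 V.
Secondary of T₃: V = 408.31 × 967/2038 = 193.74 V.
I_load = 193.74/24.8 = 7.8120 A, so P_out = 193.74 × 7.8120 = 1513.5 W.
All ideal ⇒ P_in = P_out, so I_supply = 1513.5/400 = 3.78 A.

I_supply ≈ 3.78 A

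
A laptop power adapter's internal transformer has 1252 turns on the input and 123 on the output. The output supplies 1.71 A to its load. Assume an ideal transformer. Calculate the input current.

I_in ≈ 0.168 A

For an ideal transformer I_in/I_out = N_out/N_in, so I_in = 1.71 × 123/1252 = 0.168 A.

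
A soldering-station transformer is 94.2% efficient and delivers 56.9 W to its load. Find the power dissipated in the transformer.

P_loss ≈ 3.50 W

P_in = P_out/η = 56.9/0.942 = 60.4034 W.
P_loss = P_in − P_out = 60.4034 − 56.9 = 3.50 W.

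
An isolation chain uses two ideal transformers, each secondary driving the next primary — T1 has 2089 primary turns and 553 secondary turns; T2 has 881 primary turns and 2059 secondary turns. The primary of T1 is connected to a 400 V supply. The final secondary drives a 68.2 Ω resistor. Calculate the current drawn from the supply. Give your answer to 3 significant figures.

I_supply ≈ 2.24 A

After T1: V = 400.00 × 553/2089 = 105.89 V.
After T2: V = 105.89 × 2059/881 = 247.47 V.
I_load = 247.47/68.2 = 3.6286 A, so P_out = 247.47 × 3.6286 = 897.99 W.
All ideal ⇒ P_in = P_out, so I_supply = 897.99/400 = 2.24 A.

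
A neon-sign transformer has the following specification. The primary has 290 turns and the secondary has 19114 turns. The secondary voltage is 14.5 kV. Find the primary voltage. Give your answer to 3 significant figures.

V_p ≈ 220 V

V_p/V_s = N_p/N_s, so V_p = 14500 × 290/19114 = 220 V.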